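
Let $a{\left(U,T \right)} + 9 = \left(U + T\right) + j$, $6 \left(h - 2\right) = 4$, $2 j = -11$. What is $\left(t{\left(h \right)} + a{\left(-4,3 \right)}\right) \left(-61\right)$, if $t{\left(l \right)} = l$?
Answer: $\frac{4697}{6} \approx 782.83$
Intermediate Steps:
$j = - \frac{11}{2}$ ($j = \frac{1}{2} \left(-11\right) = - \frac{11}{2} \approx -5.5$)
$h = \frac{8}{3}$ ($h = 2 + \frac{1}{6} \cdot 4 = 2 + \frac{2}{3} = \frac{8}{3} \approx 2.6667$)
$a{\left(U,T \right)} = - \frac{29}{2} + T + U$ ($a{\left(U,T \right)} = -9 - \left(\frac{11}{2} - T - U\right) = -9 + \left(- \frac{11}{2} + T + U\right) = - \frac{29}{2} + T + U$)
$\left(t{\left(h \right)} + a{\left(-4,3 \right)}\right) \left(-61\right) = \left(\frac{8}{3} - \frac{31}{2}\right) \left(-61\right) = \left(- \frac{77}{6}\right) \left(-61\right) = \frac{4697}{6}$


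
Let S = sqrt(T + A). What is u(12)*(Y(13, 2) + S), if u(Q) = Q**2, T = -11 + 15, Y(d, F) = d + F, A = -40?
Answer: 2160 + 864*I ≈ 2160.0 + 864.0*I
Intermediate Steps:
Y(d, F) = F + d
T = 4
S = 6*I (S = sqrt(4 - 40) = sqrt(-36) = 6*I ≈ 6.0*I)
u(12)*(Y(13, 2) + S) = 12**2*((2 + 13) + 6*I) = 144*(15 + 6*I) = 2160 + 864*I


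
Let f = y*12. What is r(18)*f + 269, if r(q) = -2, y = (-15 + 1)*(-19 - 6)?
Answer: -8131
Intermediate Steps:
y = 350 (y = -14*(-25) = 350)
f = 4200 (f = 350*12 = 4200)
r(18)*f + 269 = -2*4200 + 269 = -8400 + 269 = -8131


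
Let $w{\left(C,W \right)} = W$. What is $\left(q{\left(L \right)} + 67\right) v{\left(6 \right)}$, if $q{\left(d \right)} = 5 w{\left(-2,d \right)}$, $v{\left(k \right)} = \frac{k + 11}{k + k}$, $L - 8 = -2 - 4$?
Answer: $\frac{1309}{12} \approx 109.08$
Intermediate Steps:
$L = 2$ ($L = 8 - 6 = 2$)
$v{\left(k \right)} = \frac{11 + k}{2 k}$
$q{\left(d \right)} = 5 d$
$\left(q{\left(L \right)} + 67\right) v{\left(6 \right)} = \left(5 \cdot 2 + 67\right) \frac{11 + 6}{2 \cdot 6} = \left(10 + 67\right) \frac{1}{2} \cdot \frac{1}{6} \cdot 17 = 77 \cdot \frac{17}{12} = \frac{1309}{12}$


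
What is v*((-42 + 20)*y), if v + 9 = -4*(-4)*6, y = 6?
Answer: -11484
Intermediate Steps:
v = 87 (v = -9 - 4*(-4)*6 = -9 + 16*6 = -9 + 96 = 87)
v*((-42 + 20)*y) = 87*((-42 + 20)*6) = 87*(-22*6) = 87*(-132) = -11484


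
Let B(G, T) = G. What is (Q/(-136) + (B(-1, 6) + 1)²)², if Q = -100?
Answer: 625/1156 ≈ 0.54066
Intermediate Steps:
(Q/(-136) + (B(-1, 6) + 1)²)² = (-100/(-136) + (-1 + 1)²)² = (-100*(-1/136) + 0²)² = (25/34 + 0)² = (25/34)² = 625/1156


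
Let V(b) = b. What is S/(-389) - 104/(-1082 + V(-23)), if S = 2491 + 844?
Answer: -280363/33065 ≈ -8.4791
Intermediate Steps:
S = 3335
S/(-389) - 104/(-1082 + V(-23)) = 3335/(-389) - 104/(-1082 - 23) = 3335*(-1/389) - 104/(-1105) = -3335/389 - 104*(-1/1105) = -3335/389 + 8/85 = -280363/33065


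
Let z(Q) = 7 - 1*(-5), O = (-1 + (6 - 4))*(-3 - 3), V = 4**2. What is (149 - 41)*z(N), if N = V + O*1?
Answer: 1296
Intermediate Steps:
V = 16
O = -6 (O = (-1 + 2)*(-6) = 1*(-6) = -6)
N = 10 (N = 16 - 6*1 = 16 - 6 = 10)
z(Q) = 12 (z(Q) = 7 + 5 = 12)
(149 - 41)*z(N) = (149 - 41)*12 = 108*12 = 1296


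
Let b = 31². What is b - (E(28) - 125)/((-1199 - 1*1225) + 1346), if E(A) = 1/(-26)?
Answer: 26931657/28028 ≈ 960.88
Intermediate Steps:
E(A) = -1/26
b = 961
b - (E(28) - 125)/((-1199 - 1*1225) + 1346) = 961 - (-1/26 - 125)/((-1199 - 1*1225) + 1346) = 961 - (-3251)/(26*((-1199 - 1225) + 1346)) = 961 - (-3251)/(26*(-2424 + 1346)) = 961 - (-3251)/(26*(-1078)) = 961 - (-3251)*(-1)/(26*1078) = 961 - 1*3251/28028 = 961 - 3251/28028 = 26931657/28028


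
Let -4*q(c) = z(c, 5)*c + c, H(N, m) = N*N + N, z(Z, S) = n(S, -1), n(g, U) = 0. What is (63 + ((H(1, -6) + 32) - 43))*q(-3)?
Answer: 81/2 ≈ 40.500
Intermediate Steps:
z(Z, S) = 0
H(N, m) = N + N² (H(N, m) = N² + N = N + N²)
q(c) = -c/4 (q(c) = -(0*c + c)/4 = -(0 + c)/4 = -c/4)
(63 + ((H(1, -6) + 32) - 43))*q(-3) = (63 + ((1*(1 + 1) + 32) - 43))*(-¼*(-3)) = (63 + ((1*2 + 32) - 43))*(¾) = (63 + ((2 + 32) - 43))*(¾) = (63 + (34 - 43))*(¾) = (63 - 9)*(¾) = 54*(¾) = 81/2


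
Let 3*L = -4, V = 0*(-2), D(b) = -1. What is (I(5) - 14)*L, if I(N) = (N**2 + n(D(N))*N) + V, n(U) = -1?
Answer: -8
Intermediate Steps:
V = 0
L = -4/3 (L = (1/3)*(-4) = -4/3 ≈ -1.3333)
I(N) = N**2 - N (I(N) = (N**2 - N) + 0 = N**2 - N)
(I(5) - 14)*L = (5*(-1 + 5) - 14)*(-4/3) = (5*4 - 14)*(-4/3) = (20 - 14)*(-4/3) = 6*(-4/3) = -8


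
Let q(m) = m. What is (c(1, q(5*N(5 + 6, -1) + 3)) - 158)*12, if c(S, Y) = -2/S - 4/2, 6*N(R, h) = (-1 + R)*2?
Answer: -1944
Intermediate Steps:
N(R, h) = -⅓ + R/3 (N(R, h) = ((-1 + R)*2)/6 = (-2 + 2*R)/6 = -⅓ + R/3)
c(S, Y) = -2 - 2/S (c(S, Y) = -2/S - 4*½ = -2/S - 2 = -2 - 2/S)
(c(1, q(5*N(5 + 6, -1) + 3)) - 158)*12 = ((-2 - 2/1) - 158)*12 = ((-2 - 2*1) - 158)*12 = ((-2 - 2) - 158)*12 = (-4 - 158)*12 = -162*12 = -1944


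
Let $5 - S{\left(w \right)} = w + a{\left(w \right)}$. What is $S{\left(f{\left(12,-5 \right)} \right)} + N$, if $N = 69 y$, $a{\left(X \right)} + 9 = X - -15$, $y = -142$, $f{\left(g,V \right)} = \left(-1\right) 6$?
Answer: $-9787$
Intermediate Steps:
$f{\left(g,V \right)} = -6$
$a{\left(X \right)} = 6 + X$ ($a{\left(X \right)} = -9 + \left(X - -15\right) = -9 + \left(X + 15\right) = -9 + \left(15 + X\right) = 6 + X$)
$S{\left(w \right)} = -1 - 2 w$ ($S{\left(w \right)} = 5 - \left(w + \left(6 + w\right)\right) = 5 - \left(6 + 2 w\right) = -1 - 2 w$)
$N = -9798$ ($N = 69 \left(-142\right) = -9798$)
$S{\left(f{\left(12,-5 \right)} \right)} + N = \left(-1 - -12\right) - 9798 = \left(-1 + 12\right) - 9798 = 11 - 9798 = -9787$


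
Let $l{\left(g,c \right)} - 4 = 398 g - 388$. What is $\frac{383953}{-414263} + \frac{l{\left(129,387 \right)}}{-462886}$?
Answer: $- \frac{99418241156}{95878271509} \approx -1.0369$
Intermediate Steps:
$l{\left(g,c \right)} = -384 + 398 g$ ($l{\left(g,c \right)} = 4 + \left(398 g - 388\right) = 4 + \left(-388 + 398 g\right) = -384 + 398 g$)
$\frac{383953}{-414263} + \frac{l{\left(129,387 \right)}}{-462886} = \frac{383953}{-414263} + \frac{-384 + 398 \cdot 129}{-462886} = 383953 \left(- \frac{1}{414263}\right) + \left(-384 + 51342\right) \left(- \frac{1}{462886}\right) = - \frac{383953}{414263} + 50958 \left(- \frac{1}{462886}\right) = - \frac{383953}{414263} - \frac{25479}{231443} = - \frac{99418241156}{95878271509}$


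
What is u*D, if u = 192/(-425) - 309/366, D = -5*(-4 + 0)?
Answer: -134398/5185 ≈ -25.921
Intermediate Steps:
D = 20 (D = -5*(-4) = 20)
u = -67199/51850 (u = 192*(-1/425) - 309*1/366 = -192/425 - 103/122 = -67199/51850 ≈ -1.2960)
u*D = -67199/51850*20 = -134398/5185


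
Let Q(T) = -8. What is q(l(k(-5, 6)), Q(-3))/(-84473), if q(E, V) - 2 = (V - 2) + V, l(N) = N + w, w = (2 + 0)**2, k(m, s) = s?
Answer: 16/84473 ≈ 0.00018941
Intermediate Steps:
w = 4 (w = 2**2 = 4)
l(N) = 4 + N (l(N) = N + 4 = 4 + N)
q(E, V) = 2*V (q(E, V) = 2 + ((V - 2) + V) = 2 + ((-2 + V) + V) = 2 + (-2 + 2*V) = 2*V)
q(l(k(-5, 6)), Q(-3))/(-84473) = (2*(-8))/(-84473) = -16*(-1/84473) = 16/84473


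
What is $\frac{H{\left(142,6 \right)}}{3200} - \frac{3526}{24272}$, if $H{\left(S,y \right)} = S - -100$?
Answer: $- \frac{4123}{59200} \approx -0.069645$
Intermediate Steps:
$H{\left(S,y \right)} = 100 + S$ ($H{\left(S,y \right)} = S + 100 = 100 + S$)
$\frac{H{\left(142,6 \right)}}{3200} - \frac{3526}{24272} = \frac{100 + 142}{3200} - \frac{3526}{24272} = 242 \cdot \frac{1}{3200} - \frac{43}{296} = \frac{121}{1600} - \frac{43}{296} = - \frac{4123}{59200}$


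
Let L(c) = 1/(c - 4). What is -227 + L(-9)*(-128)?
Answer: -2823/13 ≈ -217.15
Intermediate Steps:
L(c) = 1/(-4 + c)
-227 + L(-9)*(-128) = -227 - 128/(-4 - 9) = -227 - 128/(-13) = -227 - 1/13*(-128) = -227 + 128/13 = -2823/13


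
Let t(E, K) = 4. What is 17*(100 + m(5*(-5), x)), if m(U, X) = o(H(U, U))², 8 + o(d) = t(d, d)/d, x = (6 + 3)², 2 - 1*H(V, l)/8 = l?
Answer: 8115137/2916 ≈ 2783.0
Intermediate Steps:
H(V, l) = 16 - 8*l
x = 81 (x = 9² = 81)
o(d) = -8 + 4/d
m(U, X) = (-8 + 4/(16 - 8*U))²
17*(100 + m(5*(-5), x)) = 17*(100 + (-31 + 16*(5*(-5)))²/(4*(-2 + 5*(-5))²)) = 17*(100 + (-31 + 16*(-25))²/(4*(-2 - 25)²)) = 17*(100 + (¼)*(-31 - 400)²/(-27)²) = 17*(100 + (¼)*(-431)²*(1/729)) = 17*(100 + (¼)*185761*(1/729)) = 17*(100 + 185761/2916) = 17*(477361/2916) = 8115137/2916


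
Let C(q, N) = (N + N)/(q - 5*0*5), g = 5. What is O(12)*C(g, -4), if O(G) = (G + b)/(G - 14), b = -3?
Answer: 36/5 ≈ 7.2000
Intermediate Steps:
C(q, N) = 2*N/q (C(q, N) = (2*N)/(q + 0*5) = (2*N)/(q + 0) = (2*N)/q = 2*N/q)
O(G) = (-3 + G)/(-14 + G) (O(G) = (G - 3)/(G - 14) = (-3 + G)/(-14 + G))
O(12)*C(g, -4) = ((-3 + 12)/(-14 + 12))*(2*(-4)/5) = (9/(-2))*(2*(-4)*(⅕)) = -½*9*(-8/5) = -9/2*(-8/5) = 36/5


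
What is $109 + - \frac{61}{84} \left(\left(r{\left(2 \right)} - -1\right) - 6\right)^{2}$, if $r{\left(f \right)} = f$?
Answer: $\frac{2869}{28} \approx 102.46$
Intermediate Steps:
$109 + - \frac{61}{84} \left(\left(r{\left(2 \right)} - -1\right) - 6\right)^{2} = 109 + - \frac{61}{84} \left(\left(2 - -1\right) - 6\right)^{2} = 109 + \left(-61\right) \frac{1}{84} \left(\left(2 + 1\right) - 6\right)^{2} = 109 - \frac{61 \left(3 - 6\right)^{2}}{84} = 109 - \frac{61 \left(-3\right)^{2}}{84} = 109 - \frac{183}{28} = \frac{2869}{28}$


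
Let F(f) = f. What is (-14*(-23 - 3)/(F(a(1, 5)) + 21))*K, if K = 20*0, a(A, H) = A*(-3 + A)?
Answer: 0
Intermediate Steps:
K = 0
(-14*(-23 - 3)/(F(a(1, 5)) + 21))*K = -14*(-23 - 3)/(1*(-3 + 1) + 21)*0 = -(-364)/(1*(-2) + 21)*0 = -(-364)/(-2 + 21)*0 = -(-364)/19*0 = -14*(-26/19)*0 = (364/19)*0 = 0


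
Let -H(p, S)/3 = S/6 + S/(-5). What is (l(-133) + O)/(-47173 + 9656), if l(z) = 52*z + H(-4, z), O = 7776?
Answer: -8467/375170 ≈ -0.022568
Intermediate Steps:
H(p, S) = S/10 (H(p, S) = -3*(S/6 + S/(-5)) = -3*(S*(⅙) + S*(-⅕)) = -3*(S/6 - S/5) = -(-1)*S/10 = S/10)
l(z) = 521*z/10 (l(z) = 52*z + z/10 = 521*z/10)
(l(-133) + O)/(-47173 + 9656) = ((521/10)*(-133) + 7776)/(-47173 + 9656) = (-69293/10 + 7776)/(-37517) = (8467/10)*(-1/37517) = -8467/375170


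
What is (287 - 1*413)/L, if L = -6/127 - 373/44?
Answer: 100584/6805 ≈ 14.781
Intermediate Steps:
L = -47635/5588 (L = -6*1/127 - 373*1/44 = -6/127 - 373/44 = -47635/5588 ≈ -8.5245)
(287 - 1*413)/L = (287 - 1*413)/(-47635/5588) = (287 - 413)*(-5588/47635) = -126*(-5588/47635) = 100584/6805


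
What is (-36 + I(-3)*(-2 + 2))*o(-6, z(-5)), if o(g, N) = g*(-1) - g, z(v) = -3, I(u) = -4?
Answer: -432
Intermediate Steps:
o(g, N) = -2*g (o(g, N) = -g - g = -2*g)
(-36 + I(-3)*(-2 + 2))*o(-6, z(-5)) = (-36 - 4*(-2 + 2))*(-2*(-6)) = (-36 - 4*0)*12 = (-36 + 0)*12 = -36*12 = -432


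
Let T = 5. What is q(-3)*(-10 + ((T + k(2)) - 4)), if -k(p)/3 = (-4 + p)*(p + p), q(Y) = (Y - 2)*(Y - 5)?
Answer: 600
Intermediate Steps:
q(Y) = (-5 + Y)*(-2 + Y) (q(Y) = (-2 + Y)*(-5 + Y) = (-5 + Y)*(-2 + Y))
k(p) = -6*p*(-4 + p) (k(p) = -3*(-4 + p)*(p + p) = -3*(-4 + p)*2*p = -6*p*(-4 + p))
q(-3)*(-10 + ((T + k(2)) - 4)) = (10 + (-3)² - 7*(-3))*(-10 + ((5 + 6*2*(4 - 1*2)) - 4)) = (10 + 9 + 21)*(-10 + ((5 + 6*2*(4 - 2)) - 4)) = 40*(-10 + ((5 + 6*2*2) - 4)) = 40*(-10 + ((5 + 24) - 4)) = 40*(-10 + (29 - 4)) = 40*(-10 + 25) = 40*15 = 600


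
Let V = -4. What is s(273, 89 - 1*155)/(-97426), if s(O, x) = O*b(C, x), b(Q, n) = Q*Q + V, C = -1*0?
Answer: 78/6959 ≈ 0.011209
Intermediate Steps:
C = 0
b(Q, n) = -4 + Q² (b(Q, n) = Q*Q - 4 = Q² - 4 = -4 + Q²)
s(O, x) = -4*O (s(O, x) = O*(-4 + 0²) = O*(-4 + 0) = O*(-4) = -4*O)
s(273, 89 - 1*155)/(-97426) = -4*273/(-97426) = -1092*(-1/97426) = 78/6959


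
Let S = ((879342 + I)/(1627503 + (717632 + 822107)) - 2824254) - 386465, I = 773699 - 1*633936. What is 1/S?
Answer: -3167242/10169123047893 ≈ -3.1146e-7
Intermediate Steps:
I = 139763 (I = 773699 - 633936 = 139763)
S = -10169123047893/3167242 (S = ((879342 + 139763)/(1627503 + (717632 + 822107)) - 2824254) - 386465 = (1019105/(1627503 + 1539739) - 2824254) - 386465 = (1019105/3167242 - 2824254) - 386465 = -8945094868363/3167242 - 386465 = -10169123047893/3167242 ≈ -3.2107e+6)
1/S = 1/(-10169123047893/3167242) = -3167242/10169123047893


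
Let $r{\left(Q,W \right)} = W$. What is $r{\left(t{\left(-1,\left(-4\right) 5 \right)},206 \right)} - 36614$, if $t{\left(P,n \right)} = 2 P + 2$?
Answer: $-36408$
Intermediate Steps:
$t{\left(P,n \right)} = 2 + 2 P$
$r{\left(t{\left(-1,\left(-4\right) 5 \right)},206 \right)} - 36614 = 206 - 36614 = -36408$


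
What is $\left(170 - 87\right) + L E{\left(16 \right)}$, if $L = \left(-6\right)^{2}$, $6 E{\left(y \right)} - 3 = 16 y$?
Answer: $1637$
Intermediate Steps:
$E{\left(y \right)} = \frac{1}{2} + \frac{8 y}{3}$ ($E{\left(y \right)} = \frac{1}{2} + \frac{16 y}{6} = \frac{1}{2} + \frac{8 y}{3}$)
$L = 36$
$\left(170 - 87\right) + L E{\left(16 \right)} = \left(170 - 87\right) + 36 \left(\frac{1}{2} + \frac{8}{3} \cdot 16\right) = \left(170 - 87\right) + 36 \left(\frac{1}{2} + \frac{128}{3}\right) = 83 + 36 \cdot \frac{259}{6} = 83 + 1554 = 1637$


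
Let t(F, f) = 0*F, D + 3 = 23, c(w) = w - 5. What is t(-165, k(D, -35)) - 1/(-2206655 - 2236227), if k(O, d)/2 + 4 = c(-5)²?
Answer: 1/4442882 ≈ 2.2508e-7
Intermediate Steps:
c(w) = -5 + w
D = 20 (D = -3 + 23 = 20)
k(O, d) = 192 (k(O, d) = -8 + 2*(-5 - 5)² = -8 + 2*(-10)² = -8 + 2*100 = -8 + 200 = 192)
t(F, f) = 0
t(-165, k(D, -35)) - 1/(-2206655 - 2236227) = 0 - 1/(-2206655 - 2236227) = 0 - 1/(-4442882) = 0 - 1*(-1/4442882) = 0 + 1/4442882 = 1/4442882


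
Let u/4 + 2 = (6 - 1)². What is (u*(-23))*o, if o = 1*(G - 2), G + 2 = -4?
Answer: 16928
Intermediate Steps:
G = -6 (G = -2 - 4 = -6)
o = -8 (o = 1*(-6 - 2) = 1*(-8) = -8)
u = 92 (u = -8 + 4*(6 - 1)² = -8 + 4*5² = -8 + 4*25 = -8 + 100 = 92)
(u*(-23))*o = (92*(-23))*(-8) = -2116*(-8) = 16928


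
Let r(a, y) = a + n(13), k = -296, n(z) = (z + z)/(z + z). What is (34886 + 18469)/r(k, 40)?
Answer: -10671/59 ≈ -180.86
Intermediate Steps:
n(z) = 1 (n(z) = (2*z)/((2*z)) = (2*z)*(1/(2*z)) = 1)
r(a, y) = 1 + a (r(a, y) = a + 1 = 1 + a)
(34886 + 18469)/r(k, 40) = (34886 + 18469)/(1 - 296) = 53355/(-295) = 53355*(-1/295) = -10671/59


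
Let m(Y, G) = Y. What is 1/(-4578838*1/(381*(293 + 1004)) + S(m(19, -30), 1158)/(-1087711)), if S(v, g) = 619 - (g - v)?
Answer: -537500004627/4980195498178 ≈ -0.10793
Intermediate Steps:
S(v, g) = 619 + v - g (S(v, g) = 619 + (v - g) = 619 + v - g)
1/(-4578838*1/(381*(293 + 1004)) + S(m(19, -30), 1158)/(-1087711)) = 1/(-4578838*1/(381*(293 + 1004)) + (619 + 19 - 1*1158)/(-1087711)) = 1/(-4578838/(381*1297) + (619 + 19 - 1158)*(-1/1087711)) = 1/(-4578838/494157 - 520*(-1/1087711)) = 1/(-4578838*1/494157 + 520/1087711) = 1/(-4578838/494157 + 520/1087711) = 1/(-4980195498178/537500004627) = -537500004627/4980195498178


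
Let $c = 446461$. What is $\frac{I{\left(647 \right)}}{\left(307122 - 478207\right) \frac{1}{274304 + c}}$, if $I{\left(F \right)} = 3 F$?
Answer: $- \frac{279800973}{34217} \approx -8177.3$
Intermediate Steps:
$\frac{I{\left(647 \right)}}{\left(307122 - 478207\right) \frac{1}{274304 + c}} = \frac{3 \cdot 647}{\left(307122 - 478207\right) \frac{1}{274304 + 446461}} = \frac{1941}{\left(-171085\right) \frac{1}{720765}} = \frac{1941}{- \frac{34217}{144153}} = 1941 \left(- \frac{144153}{34217}\right) = - \frac{279800973}{34217}$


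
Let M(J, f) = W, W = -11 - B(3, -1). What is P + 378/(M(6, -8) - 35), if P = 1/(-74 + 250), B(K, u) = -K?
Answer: -66485/7568 ≈ -8.7850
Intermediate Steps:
P = 1/176 ≈ 0.0056818
W = -8 (W = -11 - (-1)*3 = -11 - 1*(-3) = -11 + 3 = -8)
M(J, f) = -8
P + 378/(M(6, -8) - 35) = 1/176 + 378/(-8 - 35) = 1/176 + 378/(-43) = 1/176 + 378*(-1/43) = 1/176 - 378/43 = -66485/7568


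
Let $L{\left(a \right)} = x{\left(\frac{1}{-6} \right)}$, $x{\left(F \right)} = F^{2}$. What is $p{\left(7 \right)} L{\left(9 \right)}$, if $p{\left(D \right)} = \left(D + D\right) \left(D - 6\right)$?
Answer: $\frac{7}{18} \approx 0.38889$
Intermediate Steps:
$p{\left(D \right)} = 2 D \left(-6 + D\right)$
$L{\left(a \right)} = \frac{1}{36}$ ($L{\left(a \right)} = \left(\frac{1}{-6}\right)^{2} = \left(- \frac{1}{6}\right)^{2} = \frac{1}{36}$)
$p{\left(7 \right)} L{\left(9 \right)} = 2 \cdot 7 \left(-6 + 7\right) \frac{1}{36} = 2 \cdot 7 \cdot 1 \cdot \frac{1}{36} = 14 \cdot \frac{1}{36} = \frac{7}{18}$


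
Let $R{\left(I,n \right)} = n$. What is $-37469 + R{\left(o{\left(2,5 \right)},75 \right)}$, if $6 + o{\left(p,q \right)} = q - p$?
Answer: $-37394$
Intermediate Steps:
$o{\left(p,q \right)} = -6 + q - p$ ($o{\left(p,q \right)} = -6 - \left(p - q\right) = -6 + q - p$)
$-37469 + R{\left(o{\left(2,5 \right)},75 \right)} = -37469 + 75 = -37394$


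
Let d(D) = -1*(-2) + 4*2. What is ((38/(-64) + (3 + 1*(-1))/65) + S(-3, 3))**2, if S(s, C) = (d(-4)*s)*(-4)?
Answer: 61716968041/4326400 ≈ 14265.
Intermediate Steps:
d(D) = 10 (d(D) = 2 + 8 = 10)
S(s, C) = -40*s (S(s, C) = (10*s)*(-4) = -40*s)
((38/(-64) + (3 + 1*(-1))/65) + S(-3, 3))**2 = ((38/(-64) + (3 + 1*(-1))/65) - 40*(-3))**2 = ((38*(-1/64) + (3 - 1)*(1/65)) + 120)**2 = ((-19/32 + 2*(1/65)) + 120)**2 = ((-19/32 + 2/65) + 120)**2 = (-1171/2080 + 120)**2 = (248429/2080)**2 = 61716968041/4326400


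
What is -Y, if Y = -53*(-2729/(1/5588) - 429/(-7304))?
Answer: -536665751117/664 ≈ -8.0823e+8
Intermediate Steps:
Y = 536665751117/664 (Y = -53*(-2729/1/5588 - 429*(-1/7304)) = -53*(-2729*5588 + 39/664) = -53*(-15249652 + 39/664) = -53*(-10125768889/664) = 536665751117/664 ≈ 8.0823e+8)
-Y = -1*536665751117/664 = -536665751117/664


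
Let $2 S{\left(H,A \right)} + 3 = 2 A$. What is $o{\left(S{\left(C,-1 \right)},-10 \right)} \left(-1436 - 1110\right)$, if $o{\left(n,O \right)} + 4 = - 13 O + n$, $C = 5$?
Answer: $-314431$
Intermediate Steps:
$S{\left(H,A \right)} = - \frac{3}{2} + A$ ($S{\left(H,A \right)} = - \frac{3}{2} + \frac{2 A}{2} = - \frac{3}{2} + A$)
$o{\left(n,O \right)} = -4 + n - 13 O$ ($o{\left(n,O \right)} = -4 - \left(- n + 13 O\right) = -4 + n - 13 O$)
$o{\left(S{\left(C,-1 \right)},-10 \right)} \left(-1436 - 1110\right) = \left(-4 - \frac{5}{2} - -130\right) \left(-1436 - 1110\right) = \left(-4 - \frac{5}{2} + 130\right) \left(-2546\right) = \frac{247}{2} \left(-2546\right) = -314431$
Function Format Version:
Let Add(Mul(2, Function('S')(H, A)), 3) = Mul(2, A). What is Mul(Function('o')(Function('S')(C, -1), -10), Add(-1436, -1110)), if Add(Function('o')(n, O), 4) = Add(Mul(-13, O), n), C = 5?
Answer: -314431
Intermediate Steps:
Function('S')(H, A) = Add(Rational(-3, 2), A) (Function('S')(H, A) = Add(Rational(-3, 2), Mul(Rational(1, 2), Mul(2, A))) = Add(Rational(-3, 2), A))
Function('o')(n, O) = Add(-4, n, Mul(-13, O)) (Function('o')(n, O) = Add(-4, Add(Mul(-13, O), n)) = Add(-4, Add(n, Mul(-13, O))) = Add(-4, n, Mul(-13, O)))
Mul(Function('o')(Function('S')(C, -1), -10), Add(-1436, -1110)) = Mul(Add(-4, Add(Rational(-3, 2), -1), Mul(-13, -10)), Add(-1436, -1110)) = Mul(Add(-4, Rational(-5, 2), 130), -2546) = Mul(Rational(247, 2), -2546) = -314431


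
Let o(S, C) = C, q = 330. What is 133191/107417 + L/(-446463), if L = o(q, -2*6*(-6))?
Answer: 6606346601/5328635119 ≈ 1.2398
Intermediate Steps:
L = 72 (L = -2*6*(-6) = -12*(-6) = 72)
133191/107417 + L/(-446463) = 133191/107417 + 72/(-446463) = 133191*(1/107417) + 72*(-1/446463) = 133191/107417 - 8/49607 = 6606346601/5328635119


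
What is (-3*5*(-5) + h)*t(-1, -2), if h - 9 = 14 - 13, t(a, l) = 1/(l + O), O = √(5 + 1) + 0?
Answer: 85 + 85*√6/2 ≈ 189.10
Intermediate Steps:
O = √6 (O = √6 + 0 = √6 ≈ 2.4495)
t(a, l) = 1/(l + √6)
h = 10 (h = 9 + (14 - 13) = 9 + 1 = 10)
(-3*5*(-5) + h)*t(-1, -2) = (-3*5*(-5) + 10)/(-2 + √6) = (-15*(-5) + 10)/(-2 + √6) = (75 + 10)/(-2 + √6) = 85/(-2 + √6)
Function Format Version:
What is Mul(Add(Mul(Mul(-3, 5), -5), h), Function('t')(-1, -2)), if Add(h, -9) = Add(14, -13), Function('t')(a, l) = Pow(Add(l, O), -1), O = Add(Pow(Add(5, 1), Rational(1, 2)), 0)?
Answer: Add(85, Mul(Rational(85, 2), Pow(6, Rational(1, 2)))) ≈ 189.10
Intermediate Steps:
O = Pow(6, Rational(1, 2)) (O = Add(Pow(6, Rational(1, 2)), 0) = Pow(6, Rational(1, 2)) ≈ 2.4495)
Function('t')(a, l) = Pow(Add(l, Pow(6, Rational(1, 2))), -1)
h = 10 (h = Add(9, Add(14, -13)) = Add(9, 1) = 10)
Mul(Add(Mul(Mul(-3, 5), -5), h), Function('t')(-1, -2)) = Mul(Add(Mul(Mul(-3, 5), -5), 10), Pow(Add(-2, Pow(6, Rational(1, 2))), -1)) = Mul(Add(Mul(-15, -5), 10), Pow(Add(-2, Pow(6, Rational(1, 2))), -1)) = Mul(Add(75, 10), Pow(Add(-2, Pow(6, Rational(1, 2))), -1)) = Mul(85, Pow(Add(-2, Pow(6, Rational(1, 2))), -1))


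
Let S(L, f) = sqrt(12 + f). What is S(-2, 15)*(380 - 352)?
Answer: 84*sqrt(3) ≈ 145.49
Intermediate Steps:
S(-2, 15)*(380 - 352) = sqrt(12 + 15)*(380 - 352) = sqrt(27)*28 = (3*sqrt(3))*28 = 84*sqrt(3)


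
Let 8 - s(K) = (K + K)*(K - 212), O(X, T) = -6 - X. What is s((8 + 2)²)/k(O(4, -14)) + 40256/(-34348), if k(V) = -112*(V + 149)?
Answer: -43636731/16710302 ≈ -2.6114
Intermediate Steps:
s(K) = 8 - 2*K*(-212 + K) (s(K) = 8 - (K + K)*(K - 212) = 8 - 2*K*(-212 + K))
k(V) = -16688 - 112*V (k(V) = -112*(149 + V) = -16688 - 112*V)
s((8 + 2)²)/k(O(4, -14)) + 40256/(-34348) = (8 - 2*(8 + 2)⁴ + 424*(8 + 2)²)/(-16688 - 112*(-6 - 1*4)) + 40256/(-34348) = (8 - 2*(10²)² + 424*10²)/(-16688 - 112*(-6 - 4)) + 40256*(-1/34348) = (8 - 2*100² + 424*100)/(-16688 - 112*(-10)) - 10064/8587 = (8 - 2*10000 + 42400)/(-16688 + 1120) - 10064/8587 = (8 - 20000 + 42400)/(-15568) - 10064/8587 = 22408*(-1/15568) - 10064/8587 = -2801/1946 - 10064/8587 = -43636731/16710302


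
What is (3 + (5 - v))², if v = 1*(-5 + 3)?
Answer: 100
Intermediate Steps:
v = -2 (v = 1*(-2) = -2)
(3 + (5 - v))² = (3 + (5 - 1*(-2)))² = (3 + (5 + 2))² = (3 + 7)² = 10² = 100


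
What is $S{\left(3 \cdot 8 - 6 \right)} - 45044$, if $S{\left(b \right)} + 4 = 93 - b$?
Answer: $-44973$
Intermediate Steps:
$S{\left(b \right)} = 89 - b$ ($S{\left(b \right)} = -4 - \left(-93 + b\right) = 89 - b$)
$S{\left(3 \cdot 8 - 6 \right)} - 45044 = \left(89 - \left(3 \cdot 8 - 6\right)\right) - 45044 = \left(89 - \left(24 - 6\right)\right) - 45044 = \left(89 - 18\right) - 45044 = 71 - 45044 = -44973$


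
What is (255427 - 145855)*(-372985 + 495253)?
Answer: 13397149296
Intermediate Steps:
(255427 - 145855)*(-372985 + 495253) = 109572*122268 = 13397149296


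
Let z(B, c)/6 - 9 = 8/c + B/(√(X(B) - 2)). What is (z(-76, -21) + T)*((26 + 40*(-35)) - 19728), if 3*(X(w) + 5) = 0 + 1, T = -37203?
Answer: 5487765018/7 - 4811256*I*√15/5 ≈ 7.8397e+8 - 3.7268e+6*I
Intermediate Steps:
X(w) = -14/3 (X(w) = -5 + (0 + 1)/3 = -5 + (⅓)*1 = -5 + ⅓ = -14/3)
z(B, c) = 54 + 48/c - 3*I*B*√15/5 (z(B, c) = 54 + 6*(8/c + B/(√(-14/3 - 2))) = 54 + 6*(8/c + B/(√(-20/3))) = 54 + 6*(8/c + B/((2*I*√15/3))) = 54 + 6*(8/c + B*(-I*√15/10)) = 54 + 6*(8/c - I*B*√15/10) = 54 + (48/c - 3*I*B*√15/5) = 54 + 48/c - 3*I*B*√15/5)
(z(-76, -21) + T)*((26 + 40*(-35)) - 19728) = ((54 + 48/(-21) - ⅗*I*(-76)*√15) - 37203)*((26 + 40*(-35)) - 19728) = ((54 + 48*(-1/21) + 228*I*√15/5) - 37203)*((26 - 1400) - 19728) = ((54 - 16/7 + 228*I*√15/5) - 37203)*(-1374 - 19728) = ((362/7 + 228*I*√15/5) - 37203)*(-21102) = (-260059/7 + 228*I*√15/5)*(-21102) = 5487765018/7 - 4811256*I*√15/5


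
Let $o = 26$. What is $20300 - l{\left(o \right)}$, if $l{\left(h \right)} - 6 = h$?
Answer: $20268$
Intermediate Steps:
$l{\left(h \right)} = 6 + h$
$20300 - l{\left(o \right)} = 20300 - \left(6 + 26\right) = 20300 - 32 = 20268$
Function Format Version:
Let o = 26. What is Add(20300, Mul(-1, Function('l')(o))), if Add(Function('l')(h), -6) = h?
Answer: 20268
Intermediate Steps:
Function('l')(h) = Add(6, h)
Add(20300, Mul(-1, Function('l')(o))) = Add(20300, Mul(-1, Add(6, 26))) = Add(20300, Mul(-1, 32)) = Add(20300, -32) = 20268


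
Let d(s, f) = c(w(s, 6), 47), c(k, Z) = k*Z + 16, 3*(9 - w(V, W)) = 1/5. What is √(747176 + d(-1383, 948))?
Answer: 251*√2670/15 ≈ 864.65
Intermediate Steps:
w(V, W) = 134/15 (w(V, W) = 9 - ⅓/5 = 9 - ⅓*⅕ = 9 - 1/15 = 134/15)
c(k, Z) = 16 + Z*k (c(k, Z) = Z*k + 16 = 16 + Z*k)
d(s, f) = 6538/15 (d(s, f) = 16 + 47*(134/15) = 16 + 6298/15 = 6538/15)
√(747176 + d(-1383, 948)) = √(747176 + 6538/15) = √(11214178/15) = 251*√2670/15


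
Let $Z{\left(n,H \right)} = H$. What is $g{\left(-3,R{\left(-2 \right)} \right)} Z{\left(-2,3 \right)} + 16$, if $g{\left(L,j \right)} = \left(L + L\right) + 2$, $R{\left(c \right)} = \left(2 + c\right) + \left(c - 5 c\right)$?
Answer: $4$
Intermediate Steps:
$R{\left(c \right)} = 2 - 3 c$ ($R{\left(c \right)} = \left(2 + c\right) - 4 c = 2 - 3 c$)
$g{\left(L,j \right)} = 2 + 2 L$ ($g{\left(L,j \right)} = 2 L + 2 = 2 + 2 L$)
$g{\left(-3,R{\left(-2 \right)} \right)} Z{\left(-2,3 \right)} + 16 = \left(2 + 2 \left(-3\right)\right) 3 + 16 = \left(2 - 6\right) 3 + 16 = \left(-4\right) 3 + 16 = -12 + 16 = 4$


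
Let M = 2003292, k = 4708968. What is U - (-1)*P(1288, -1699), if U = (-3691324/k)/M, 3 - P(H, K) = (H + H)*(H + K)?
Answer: 2496887158197799865/2358359480664 ≈ 1.0587e+6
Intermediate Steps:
P(H, K) = 3 - 2*H*(H + K) (P(H, K) = 3 - (H + H)*(H + K) = 3 - 2*H*(H + K))
U = -922831/2358359480664 (U = -3691324/4708968/2003292 = -3691324*1/4708968*(1/2003292) = -922831/1177242*1/2003292 = -922831/2358359480664 ≈ -3.9130e-7)
U - (-1)*P(1288, -1699) = -922831/2358359480664 - (-1)*(3 - 2*1288² - 2*1288*(-1699)) = -922831/2358359480664 - (-1)*(3 - 2*1658944 + 4376624) = -922831/2358359480664 - (-1)*(3 - 3317888 + 4376624) = -922831/2358359480664 - (-1)*1058739 = -922831/2358359480664 - 1*(-1058739) = -922831/2358359480664 + 1058739 = 2496887158197799865/2358359480664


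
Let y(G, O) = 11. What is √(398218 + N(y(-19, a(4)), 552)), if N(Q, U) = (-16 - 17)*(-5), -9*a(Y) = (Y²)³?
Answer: √398383 ≈ 631.18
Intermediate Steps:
a(Y) = -Y⁶/9
N(Q, U) = 165 (N(Q, U) = -33*(-5) = 165)
√(398218 + N(y(-19, a(4)), 552)) = √(398218 + 165) = √398383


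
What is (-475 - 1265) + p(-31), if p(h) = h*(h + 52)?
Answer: -2391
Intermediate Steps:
p(h) = h*(52 + h)
(-475 - 1265) + p(-31) = (-475 - 1265) - 31*(52 - 31) = -1740 - 31*21 = -1740 - 651 = -2391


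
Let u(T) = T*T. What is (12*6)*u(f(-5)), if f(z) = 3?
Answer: 648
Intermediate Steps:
u(T) = T**2
(12*6)*u(f(-5)) = (12*6)*3**2 = 72*9 = 648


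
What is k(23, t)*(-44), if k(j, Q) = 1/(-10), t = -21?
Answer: 22/5 ≈ 4.4000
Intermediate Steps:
k(j, Q) = -1/10
k(23, t)*(-44) = -1/10*(-44) = 22/5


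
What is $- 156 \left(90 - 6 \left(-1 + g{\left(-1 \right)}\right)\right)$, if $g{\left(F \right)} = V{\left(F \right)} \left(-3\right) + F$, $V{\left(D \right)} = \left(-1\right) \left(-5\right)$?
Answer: $-29952$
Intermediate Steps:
$V{\left(D \right)} = 5$
$g{\left(F \right)} = -15 + F$ ($g{\left(F \right)} = 5 \left(-3\right) + F = -15 + F$)
$- 156 \left(90 - 6 \left(-1 + g{\left(-1 \right)}\right)\right) = - 156 \left(90 - 6 \left(-1 - 16\right)\right) = - 156 \left(90 - -102\right) = - 156 \left(90 + 102\right) = \left(-156\right) 192 = -29952$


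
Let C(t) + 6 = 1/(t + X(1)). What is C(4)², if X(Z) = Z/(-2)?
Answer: 1600/49 ≈ 32.653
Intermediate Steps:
X(Z) = -Z/2 (X(Z) = Z*(-½) = -Z/2)
C(t) = -6 + 1/(-½ + t) (C(t) = -6 + 1/(t - ½*1) = -6 + 1/(t - ½) = -6 + 1/(-½ + t))
C(4)² = (4*(2 - 3*4)/(-1 + 2*4))² = (4*(2 - 12)/(-1 + 8))² = (4*(-10)/7)² = (4*(⅐)*(-10))² = (-40/7)² = 1600/49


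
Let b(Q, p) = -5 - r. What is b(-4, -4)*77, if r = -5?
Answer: 0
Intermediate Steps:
b(Q, p) = 0 (b(Q, p) = -5 - 1*(-5) = -5 + 5 = 0)
b(-4, -4)*77 = 0*77 = 0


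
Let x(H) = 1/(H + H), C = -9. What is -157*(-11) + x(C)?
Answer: 31085/18 ≈ 1726.9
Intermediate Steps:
x(H) = 1/(2*H)
-157*(-11) + x(C) = -157*(-11) + (½)/(-9) = 1727 + (½)*(-⅑) = 1727 - 1/18 = 31085/18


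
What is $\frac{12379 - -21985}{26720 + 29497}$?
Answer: $\frac{34364}{56217} \approx 0.61127$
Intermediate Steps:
$\frac{12379 - -21985}{26720 + 29497} = \frac{12379 + 21985}{56217} = 34364 \cdot \frac{1}{56217} = \frac{34364}{56217}$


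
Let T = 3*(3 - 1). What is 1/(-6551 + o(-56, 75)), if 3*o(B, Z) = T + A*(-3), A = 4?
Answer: -1/6553 ≈ -0.00015260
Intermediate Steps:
T = 6 (T = 3*2 = 6)
o(B, Z) = -2 (o(B, Z) = (6 + 4*(-3))/3 = (6 - 12)/3 = (⅓)*(-6) = -2)
1/(-6551 + o(-56, 75)) = 1/(-6551 - 2) = 1/(-6553) = -1/6553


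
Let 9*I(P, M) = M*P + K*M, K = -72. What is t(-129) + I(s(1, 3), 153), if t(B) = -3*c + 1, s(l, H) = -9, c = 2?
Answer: -1382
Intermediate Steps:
t(B) = -5 (t(B) = -3*2 + 1 = -6 + 1 = -5)
I(P, M) = -8*M + M*P/9 (I(P, M) = (M*P - 72*M)/9 = (-72*M + M*P)/9 = -8*M + M*P/9)
t(-129) + I(s(1, 3), 153) = -5 + (⅑)*153*(-72 - 9) = -5 + (⅑)*153*(-81) = -5 - 1377 = -1382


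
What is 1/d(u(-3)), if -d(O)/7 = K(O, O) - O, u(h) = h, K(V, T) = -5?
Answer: 1/14 ≈ 0.071429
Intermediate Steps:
d(O) = 35 + 7*O (d(O) = -7*(-5 - O) = 35 + 7*O)
1/d(u(-3)) = 1/(35 + 7*(-3)) = 1/(35 - 21) = 1/14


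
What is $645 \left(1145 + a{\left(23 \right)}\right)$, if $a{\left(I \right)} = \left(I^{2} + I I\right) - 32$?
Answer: $1400295$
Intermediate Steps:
$a{\left(I \right)} = -32 + 2 I^{2}$ ($a{\left(I \right)} = \left(I^{2} + I^{2}\right) - 32 = 2 I^{2} - 32 = -32 + 2 I^{2}$)
$645 \left(1145 + a{\left(23 \right)}\right) = 645 \left(1145 - \left(32 - 2 \cdot 23^{2}\right)\right) = 645 \left(1145 + \left(-32 + 2 \cdot 529\right)\right) = 645 \left(1145 + \left(-32 + 1058\right)\right) = 645 \left(1145 + 1026\right) = 645 \cdot 2171 = 1400295$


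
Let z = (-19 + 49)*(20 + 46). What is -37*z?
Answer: -73260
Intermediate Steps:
z = 1980 (z = 30*66 = 1980)
-37*z = -37*1980 = -73260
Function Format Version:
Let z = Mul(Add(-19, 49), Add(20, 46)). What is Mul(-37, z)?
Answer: -73260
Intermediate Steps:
z = 1980 (z = Mul(30, 66) = 1980)
Mul(-37, z) = Mul(-37, 1980) = -73260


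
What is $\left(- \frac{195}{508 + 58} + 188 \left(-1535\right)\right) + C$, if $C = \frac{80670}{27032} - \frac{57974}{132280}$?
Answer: $- \frac{9125816634738867}{31623418990} \approx -2.8858 \cdot 10^{5}$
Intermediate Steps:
$C = \frac{142248038}{55871765}$ ($C = 80670 \cdot \frac{1}{27032} - \frac{28987}{66140} = \frac{40335}{13516} - \frac{28987}{66140} = \frac{142248038}{55871765} \approx 2.546$)
$\left(- \frac{195}{508 + 58} + 188 \left(-1535\right)\right) + C = \left(- \frac{195}{508 + 58} + 188 \left(-1535\right)\right) + \frac{142248038}{55871765} = \left(- \frac{195}{566} - 288580\right) + \frac{142248038}{55871765} = - \frac{163336475}{566} + \frac{142248038}{55871765} = - \frac{9125816634738867}{31623418990}$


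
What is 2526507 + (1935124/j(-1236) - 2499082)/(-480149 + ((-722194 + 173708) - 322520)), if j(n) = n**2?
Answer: 1303775893117395527/516038522220 ≈ 2.5265e+6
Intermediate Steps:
2526507 + (1935124/j(-1236) - 2499082)/(-480149 + ((-722194 + 173708) - 322520)) = 2526507 + (1935124/((-1236)**2) - 2499082)/(-480149 + ((-722194 + 173708) - 322520)) = 2526507 + (1935124/1527696 - 2499082)/(-480149 + (-548486 - 322520)) = 2526507 + (1935124*(1/1527696) - 2499082)/(-480149 - 871006) = 2526507 + (483781/381924 - 2499082)/(-1351155) = 2526507 - 954458909987/381924*(-1/1351155) = 2526507 + 954458909987/516038522220 = 1303775893117395527/516038522220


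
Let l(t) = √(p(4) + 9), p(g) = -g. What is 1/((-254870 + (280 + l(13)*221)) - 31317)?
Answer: -285907/81742568444 - 221*√5/81742568444 ≈ -3.5037e-6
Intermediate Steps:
l(t) = √5 (l(t) = √(-1*4 + 9) = √(-4 + 9) = √5)
1/((-254870 + (280 + l(13)*221)) - 31317) = 1/((-254870 + (280 + √5*221)) - 31317) = 1/((-254870 + (280 + 221*√5)) - 31317) = 1/((-254590 + 221*√5) - 31317) = 1/(-285907 + 221*√5)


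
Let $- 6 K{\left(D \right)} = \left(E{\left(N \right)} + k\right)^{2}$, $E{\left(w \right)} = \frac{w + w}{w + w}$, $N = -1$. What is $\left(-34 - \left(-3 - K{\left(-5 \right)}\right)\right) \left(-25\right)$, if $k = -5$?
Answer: $\frac{2525}{3} \approx 841.67$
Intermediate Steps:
$E{\left(w \right)} = 1$ ($E{\left(w \right)} = \frac{2 w}{2 w} = 2 w \frac{1}{2 w} = 1$)
$K{\left(D \right)} = - \frac{8}{3}$ ($K{\left(D \right)} = - \frac{\left(1 - 5\right)^{2}}{6} = - \frac{\left(-4\right)^{2}}{6} = \left(- \frac{1}{6}\right) 16 = - \frac{8}{3}$)
$\left(-34 - \left(-3 - K{\left(-5 \right)}\right)\right) \left(-25\right) = \left(-34 + \left(\left(8 - \frac{8}{3}\right) - 5\right)\right) \left(-25\right) = \left(-34 + \left(\frac{16}{3} - 5\right)\right) \left(-25\right) = \left(-34 + \frac{1}{3}\right) \left(-25\right) = \left(- \frac{101}{3}\right) \left(-25\right) = \frac{2525}{3}$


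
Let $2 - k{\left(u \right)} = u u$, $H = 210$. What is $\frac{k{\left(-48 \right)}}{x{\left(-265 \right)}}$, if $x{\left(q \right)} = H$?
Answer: $- \frac{1151}{105} \approx -10.962$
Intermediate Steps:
$k{\left(u \right)} = 2 - u^{2}$ ($k{\left(u \right)} = 2 - u u = 2 - u^{2}$)
$x{\left(q \right)} = 210$
$\frac{k{\left(-48 \right)}}{x{\left(-265 \right)}} = \frac{2 - \left(-48\right)^{2}}{210} = \left(2 - 2304\right) \frac{1}{210} = \left(-2302\right) \frac{1}{210} = - \frac{1151}{105}$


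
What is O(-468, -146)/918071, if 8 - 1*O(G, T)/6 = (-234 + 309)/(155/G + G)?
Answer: 10731192/201221883709 ≈ 5.3330e-5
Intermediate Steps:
O(G, T) = 48 - 450/(G + 155/G) (O(G, T) = 48 - 6*(-234 + 309)/(155/G + G) = 48 - 450/(G + 155/G))
O(-468, -146)/918071 = (6*(1240 - 75*(-468) + 8*(-468)²)/(155 + (-468)²))/918071 = (6*(1240 + 35100 + 8*219024)/(155 + 219024))*(1/918071) = (6*(1240 + 35100 + 1752192)/219179)*(1/918071) = (6*(1/219179)*1788532)*(1/918071) = (10731192/219179)*(1/918071) = 10731192/201221883709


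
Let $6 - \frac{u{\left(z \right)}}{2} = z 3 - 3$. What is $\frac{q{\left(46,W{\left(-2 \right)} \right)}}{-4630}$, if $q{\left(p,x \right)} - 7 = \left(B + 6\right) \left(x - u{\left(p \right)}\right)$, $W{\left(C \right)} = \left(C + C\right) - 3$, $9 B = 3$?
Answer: $- \frac{479}{1389} \approx -0.34485$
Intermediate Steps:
$u{\left(z \right)} = 18 - 6 z$ ($u{\left(z \right)} = 12 - 2 \left(z 3 - 3\right) = 12 - 2 \left(3 z - 3\right) = 12 - 2 \left(-3 + 3 z\right) = 12 - \left(-6 + 6 z\right) = 18 - 6 z$)
$B = \frac{1}{3}$ ($B = \frac{1}{9} \cdot 3 = \frac{1}{3} \approx 0.33333$)
$W{\left(C \right)} = -3 + 2 C$ ($W{\left(C \right)} = 2 C - 3 = -3 + 2 C$)
$q{\left(p,x \right)} = -107 + 38 p + \frac{19 x}{3}$ ($q{\left(p,x \right)} = 7 + \left(\frac{1}{3} + 6\right) \left(x - \left(18 - 6 p\right)\right) = 7 + \frac{19 \left(x + \left(-18 + 6 p\right)\right)}{3} = 7 + \frac{19 \left(-18 + x + 6 p\right)}{3} = 7 + \left(-114 + 38 p + \frac{19 x}{3}\right) = -107 + 38 p + \frac{19 x}{3}$)
$\frac{q{\left(46,W{\left(-2 \right)} \right)}}{-4630} = \frac{-107 + 38 \cdot 46 + \frac{19 \left(-3 + 2 \left(-2\right)\right)}{3}}{-4630} = \left(-107 + 1748 + \frac{19 \left(-3 - 4\right)}{3}\right) \left(- \frac{1}{4630}\right) = \left(-107 + 1748 + \frac{19}{3} \left(-7\right)\right) \left(- \frac{1}{4630}\right) = \left(-107 + 1748 - \frac{133}{3}\right) \left(- \frac{1}{4630}\right) = \frac{4790}{3} \left(- \frac{1}{4630}\right) = - \frac{479}{1389}$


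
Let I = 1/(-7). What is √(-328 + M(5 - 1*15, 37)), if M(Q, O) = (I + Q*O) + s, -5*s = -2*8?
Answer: I*√851305/35 ≈ 26.362*I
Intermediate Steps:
s = 16/5 (s = -(-2)*8/5 = -⅕*(-16) = 16/5 ≈ 3.2000)
I = -⅐ ≈ -0.14286
M(Q, O) = 107/35 + O*Q (M(Q, O) = (-⅐ + Q*O) + 16/5 = (-⅐ + O*Q) + 16/5 = 107/35 + O*Q)
√(-328 + M(5 - 1*15, 37)) = √(-328 + (107/35 + 37*(5 - 1*15))) = √(-328 + (107/35 + 37*(5 - 15))) = √(-328 + (107/35 + 37*(-10))) = √(-328 + (107/35 - 370)) = √(-328 - 12843/35) = √(-24323/35) = I*√851305/35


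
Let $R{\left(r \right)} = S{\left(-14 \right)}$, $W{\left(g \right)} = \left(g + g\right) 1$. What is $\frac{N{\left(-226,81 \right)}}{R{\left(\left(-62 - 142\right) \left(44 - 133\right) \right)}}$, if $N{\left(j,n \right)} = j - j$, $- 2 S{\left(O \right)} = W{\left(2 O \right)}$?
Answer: $0$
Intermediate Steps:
$W{\left(g \right)} = 2 g$ ($W{\left(g \right)} = 2 g 1 = 2 g$)
$S{\left(O \right)} = - 2 O$ ($S{\left(O \right)} = - \frac{2 \cdot 2 O}{2} = - \frac{4 O}{2} = - 2 O$)
$R{\left(r \right)} = 28$ ($R{\left(r \right)} = \left(-2\right) \left(-14\right) = 28$)
$N{\left(j,n \right)} = 0$
$\frac{N{\left(-226,81 \right)}}{R{\left(\left(-62 - 142\right) \left(44 - 133\right) \right)}} = \frac{0}{28} = 0 \cdot \frac{1}{28} = 0$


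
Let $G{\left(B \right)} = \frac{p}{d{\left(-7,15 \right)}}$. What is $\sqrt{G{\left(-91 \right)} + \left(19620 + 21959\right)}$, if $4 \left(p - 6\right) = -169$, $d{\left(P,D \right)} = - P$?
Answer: $\frac{\sqrt{8148469}}{14} \approx 203.9$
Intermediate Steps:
$p = - \frac{145}{4}$ ($p = 6 + \frac{1}{4} \left(-169\right) = 6 - \frac{169}{4} = - \frac{145}{4} \approx -36.25$)
$G{\left(B \right)} = - \frac{145}{28}$ ($G{\left(B \right)} = - \frac{145}{4 \left(\left(-1\right) \left(-7\right)\right)} = - \frac{145}{4 \cdot 7} = \left(- \frac{145}{4}\right) \frac{1}{7} = - \frac{145}{28}$)
$\sqrt{G{\left(-91 \right)} + \left(19620 + 21959\right)} = \sqrt{- \frac{145}{28} + \left(19620 + 21959\right)} = \sqrt{- \frac{145}{28} + 41579} = \sqrt{\frac{1164067}{28}} = \frac{\sqrt{8148469}}{14}$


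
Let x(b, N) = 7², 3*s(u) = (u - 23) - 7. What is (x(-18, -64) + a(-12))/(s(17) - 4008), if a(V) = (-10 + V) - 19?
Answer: -24/12037 ≈ -0.0019939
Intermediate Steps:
s(u) = -10 + u/3 (s(u) = ((u - 23) - 7)/3 = ((-23 + u) - 7)/3 = (-30 + u)/3 = -10 + u/3)
x(b, N) = 49
a(V) = -29 + V
(x(-18, -64) + a(-12))/(s(17) - 4008) = (49 + (-29 - 12))/((-10 + (⅓)*17) - 4008) = (49 - 41)/((-10 + 17/3) - 4008) = 8/(-13/3 - 4008) = 8/(-12037/3) = 8*(-3/12037) = -24/12037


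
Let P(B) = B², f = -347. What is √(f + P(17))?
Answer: I*√58 ≈ 7.6158*I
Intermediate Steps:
√(f + P(17)) = √(-347 + 17²) = √(-347 + 289) = √(-58) = I*√58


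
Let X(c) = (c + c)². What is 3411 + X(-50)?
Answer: 13411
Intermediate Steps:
X(c) = 4*c² (X(c) = (2*c)² = 4*c²)
3411 + X(-50) = 3411 + 4*(-50)² = 3411 + 4*2500 = 3411 + 10000 = 13411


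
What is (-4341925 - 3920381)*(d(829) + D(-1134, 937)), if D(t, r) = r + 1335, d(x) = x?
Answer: -25621410906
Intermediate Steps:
D(t, r) = 1335 + r
(-4341925 - 3920381)*(d(829) + D(-1134, 937)) = (-4341925 - 3920381)*(829 + (1335 + 937)) = -8262306*(829 + 2272) = -8262306*3101 = -25621410906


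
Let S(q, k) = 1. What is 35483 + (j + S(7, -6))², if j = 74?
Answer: 41108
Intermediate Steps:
35483 + (j + S(7, -6))² = 35483 + (74 + 1)² = 35483 + 75² = 35483 + 5625 = 41108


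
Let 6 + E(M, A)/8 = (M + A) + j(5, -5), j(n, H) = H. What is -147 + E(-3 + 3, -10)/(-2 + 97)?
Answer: -14133/95 ≈ -148.77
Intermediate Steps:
E(M, A) = -88 + 8*A + 8*M (E(M, A) = -48 + 8*((M + A) - 5) = -48 + 8*((A + M) - 5) = -48 + 8*(-5 + A + M) = -48 + (-40 + 8*A + 8*M) = -88 + 8*A + 8*M)
-147 + E(-3 + 3, -10)/(-2 + 97) = -147 + (-88 + 8*(-10) + 8*(-3 + 3))/(-2 + 97) = -147 + (-88 - 80 + 8*0)/95 = -147 + (-88 - 80 + 0)/95 = -147 + (1/95)*(-168) = -147 - 168/95 = -14133/95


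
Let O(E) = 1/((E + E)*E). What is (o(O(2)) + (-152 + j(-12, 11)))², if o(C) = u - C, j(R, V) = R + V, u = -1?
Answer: 1520289/64 ≈ 23755.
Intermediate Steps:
O(E) = 1/(2*E²) (O(E) = 1/(((2*E))*E) = (1/(2*E))/E = 1/(2*E²))
o(C) = -1 - C
(o(O(2)) + (-152 + j(-12, 11)))² = ((-1 - 1/(2*2²)) + (-152 + (-12 + 11)))² = ((-1 - 1/(2*4)) + (-152 - 1))² = ((-1 - 1*⅛) - 153)² = ((-1 - ⅛) - 153)² = (-9/8 - 153)² = (-1233/8)² = 1520289/64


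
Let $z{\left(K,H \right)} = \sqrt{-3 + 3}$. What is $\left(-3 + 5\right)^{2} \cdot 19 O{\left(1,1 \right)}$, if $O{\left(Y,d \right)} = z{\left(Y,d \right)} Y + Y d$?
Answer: $76$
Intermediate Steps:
$z{\left(K,H \right)} = 0$ ($z{\left(K,H \right)} = \sqrt{0} = 0$)
$O{\left(Y,d \right)} = Y d$ ($O{\left(Y,d \right)} = 0 Y + Y d = 0 + Y d = Y d$)
$\left(-3 + 5\right)^{2} \cdot 19 O{\left(1,1 \right)} = \left(-3 + 5\right)^{2} \cdot 19 \cdot 1 \cdot 1 = 2^{2} \cdot 19 \cdot 1 = 4 \cdot 19 \cdot 1 = 76 \cdot 1 = 76$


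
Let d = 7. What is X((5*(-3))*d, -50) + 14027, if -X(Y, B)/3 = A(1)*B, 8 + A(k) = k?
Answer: 12977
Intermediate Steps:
A(k) = -8 + k
X(Y, B) = 21*B (X(Y, B) = -3*(-8 + 1)*B = -(-21)*B = 21*B)
X((5*(-3))*d, -50) + 14027 = 21*(-50) + 14027 = -1050 + 14027 = 12977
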